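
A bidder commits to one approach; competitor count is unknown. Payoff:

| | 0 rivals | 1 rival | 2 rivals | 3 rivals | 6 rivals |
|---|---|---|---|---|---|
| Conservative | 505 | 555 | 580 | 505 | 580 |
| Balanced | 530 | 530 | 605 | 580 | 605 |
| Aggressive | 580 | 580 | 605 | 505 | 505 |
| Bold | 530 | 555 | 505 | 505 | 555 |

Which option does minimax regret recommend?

Column bests: 0 rivals=580, 1 rival=580, 2 rivals=605, 3 rivals=580, 6 rivals=605.
Conservative regrets: 75, 25, 25, 75, 25 → max 75
Balanced regrets: 50, 50, 0, 0, 0 → max 50
Aggressive regrets: 0, 0, 0, 75, 100 → max 100
Bold regrets: 50, 25, 100, 75, 50 → max 100
Smallest max regret = 50 → Balanced.

Balanced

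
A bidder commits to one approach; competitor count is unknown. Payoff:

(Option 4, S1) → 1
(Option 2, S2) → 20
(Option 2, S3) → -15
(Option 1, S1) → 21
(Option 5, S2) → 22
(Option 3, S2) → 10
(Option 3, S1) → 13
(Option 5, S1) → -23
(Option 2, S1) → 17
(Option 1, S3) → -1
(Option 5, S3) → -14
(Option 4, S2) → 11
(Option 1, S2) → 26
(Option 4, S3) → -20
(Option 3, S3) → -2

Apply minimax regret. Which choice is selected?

Column bests: S1=21, S2=26, S3=-1.
Option 1 regrets: 0, 0, 0 → max 0
Option 2 regrets: 4, 6, 14 → max 14
Option 3 regrets: 8, 16, 1 → max 16
Option 4 regrets: 20, 15, 19 → max 20
Option 5 regrets: 44, 4, 13 → max 44
Smallest max regret = 0 → Option 1.

Option 1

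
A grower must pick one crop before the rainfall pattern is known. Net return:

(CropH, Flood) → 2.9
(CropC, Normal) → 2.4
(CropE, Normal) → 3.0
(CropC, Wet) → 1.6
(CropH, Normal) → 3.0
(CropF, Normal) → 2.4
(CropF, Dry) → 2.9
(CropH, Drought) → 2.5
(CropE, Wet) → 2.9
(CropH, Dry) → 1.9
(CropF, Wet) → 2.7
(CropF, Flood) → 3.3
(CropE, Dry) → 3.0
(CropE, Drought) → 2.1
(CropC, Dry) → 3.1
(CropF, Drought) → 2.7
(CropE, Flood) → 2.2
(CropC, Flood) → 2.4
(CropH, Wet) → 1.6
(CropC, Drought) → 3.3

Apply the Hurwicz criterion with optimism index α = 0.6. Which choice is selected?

CropC: 0.6·3.3 + 0.4·1.6 = 2.62
CropE: 0.6·3.0 + 0.4·2.1 = 2.64
CropF: 0.6·3.3 + 0.4·2.4 = 2.94
CropH: 0.6·3.0 + 0.4·1.6 = 2.44
Highest Hurwicz score = 2.94 → CropF.

CropF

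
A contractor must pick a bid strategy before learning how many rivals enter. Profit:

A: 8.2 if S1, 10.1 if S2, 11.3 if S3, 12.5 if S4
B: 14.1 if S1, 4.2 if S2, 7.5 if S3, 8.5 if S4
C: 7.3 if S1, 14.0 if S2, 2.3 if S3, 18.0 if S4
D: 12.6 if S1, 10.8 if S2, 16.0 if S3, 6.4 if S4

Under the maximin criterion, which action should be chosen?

A

Row minima: A=8.2, B=4.2, C=2.3, D=6.4
Best worst-case = 8.2 → A.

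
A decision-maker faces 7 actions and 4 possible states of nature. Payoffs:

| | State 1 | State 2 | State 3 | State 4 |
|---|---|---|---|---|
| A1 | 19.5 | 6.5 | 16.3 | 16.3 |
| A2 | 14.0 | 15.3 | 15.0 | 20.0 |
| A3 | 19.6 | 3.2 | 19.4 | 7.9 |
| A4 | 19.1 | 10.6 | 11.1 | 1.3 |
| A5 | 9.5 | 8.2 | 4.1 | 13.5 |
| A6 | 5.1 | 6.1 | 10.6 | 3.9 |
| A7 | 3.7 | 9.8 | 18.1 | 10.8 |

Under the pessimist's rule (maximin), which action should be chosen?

A2

Row minima: A1=6.5, A2=14.0, A3=3.2, A4=1.3, A5=4.1, A6=3.9, A7=3.7
Best worst-case = 14.0 → A2.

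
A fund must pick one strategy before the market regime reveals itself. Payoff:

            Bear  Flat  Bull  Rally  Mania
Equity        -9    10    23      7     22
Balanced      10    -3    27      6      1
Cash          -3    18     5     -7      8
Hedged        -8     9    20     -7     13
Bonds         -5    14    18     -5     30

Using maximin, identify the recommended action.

Balanced

Row minima: Equity=-9, Balanced=-3, Cash=-7, Hedged=-8, Bonds=-5
Best worst-case = -3 → Balanced.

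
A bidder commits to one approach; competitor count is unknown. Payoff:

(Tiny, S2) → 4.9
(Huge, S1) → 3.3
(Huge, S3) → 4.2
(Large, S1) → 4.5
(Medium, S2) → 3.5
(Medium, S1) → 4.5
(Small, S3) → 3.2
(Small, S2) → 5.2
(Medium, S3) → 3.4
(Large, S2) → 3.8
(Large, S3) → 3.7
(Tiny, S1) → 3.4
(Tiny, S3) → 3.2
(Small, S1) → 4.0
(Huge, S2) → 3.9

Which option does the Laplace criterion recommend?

Small

Row averages: Tiny=23/6, Small=62/15, Medium=3.8, Large=4, Huge=3.8
Highest average = 62/15 → Small.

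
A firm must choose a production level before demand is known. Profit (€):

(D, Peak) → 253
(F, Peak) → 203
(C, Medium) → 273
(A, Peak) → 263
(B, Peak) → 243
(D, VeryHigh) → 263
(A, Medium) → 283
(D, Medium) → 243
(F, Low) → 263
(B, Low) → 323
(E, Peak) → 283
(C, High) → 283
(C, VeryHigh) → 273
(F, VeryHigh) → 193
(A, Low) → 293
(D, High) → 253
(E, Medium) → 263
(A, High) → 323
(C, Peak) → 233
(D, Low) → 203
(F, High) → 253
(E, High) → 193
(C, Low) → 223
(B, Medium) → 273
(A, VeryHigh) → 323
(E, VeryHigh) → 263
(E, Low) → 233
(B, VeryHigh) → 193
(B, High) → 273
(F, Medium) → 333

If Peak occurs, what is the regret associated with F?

80

Best payoff under Peak is 283.
Regret = 283 − 203 = 80.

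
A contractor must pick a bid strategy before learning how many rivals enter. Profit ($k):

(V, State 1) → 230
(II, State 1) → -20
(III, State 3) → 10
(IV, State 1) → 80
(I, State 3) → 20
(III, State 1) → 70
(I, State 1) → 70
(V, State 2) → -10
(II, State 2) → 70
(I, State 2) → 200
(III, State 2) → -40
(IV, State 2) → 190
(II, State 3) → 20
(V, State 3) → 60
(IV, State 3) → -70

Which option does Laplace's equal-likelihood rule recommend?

I

Row averages: I=290/3, II=70/3, III=40/3, IV=200/3, V=280/3
Highest average = 290/3 → I.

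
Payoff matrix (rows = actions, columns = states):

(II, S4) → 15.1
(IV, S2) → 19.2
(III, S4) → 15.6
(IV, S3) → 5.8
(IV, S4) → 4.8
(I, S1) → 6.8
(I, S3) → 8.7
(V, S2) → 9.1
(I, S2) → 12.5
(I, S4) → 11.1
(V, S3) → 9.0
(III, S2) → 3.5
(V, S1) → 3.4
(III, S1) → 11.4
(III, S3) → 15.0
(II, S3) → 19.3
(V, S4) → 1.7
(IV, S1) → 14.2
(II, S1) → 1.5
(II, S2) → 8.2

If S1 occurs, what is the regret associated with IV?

Best payoff under S1 is 14.2.
Regret = 14.2 − 14.2 = 0.0.

0.0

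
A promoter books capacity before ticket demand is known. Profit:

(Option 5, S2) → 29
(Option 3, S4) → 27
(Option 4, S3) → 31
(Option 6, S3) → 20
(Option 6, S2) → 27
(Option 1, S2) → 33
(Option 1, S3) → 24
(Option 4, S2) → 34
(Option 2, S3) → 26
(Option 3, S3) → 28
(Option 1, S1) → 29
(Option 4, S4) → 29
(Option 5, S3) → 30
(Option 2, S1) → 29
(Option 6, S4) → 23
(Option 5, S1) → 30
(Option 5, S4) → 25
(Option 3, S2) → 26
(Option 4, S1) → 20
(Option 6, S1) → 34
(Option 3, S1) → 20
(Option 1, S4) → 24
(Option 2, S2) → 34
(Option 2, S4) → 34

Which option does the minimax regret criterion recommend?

Option 2

Column bests: S1=34, S2=34, S3=31, S4=34.
Option 1 regrets: 5, 1, 7, 10 → max 10
Option 2 regrets: 5, 0, 5, 0 → max 5
Option 3 regrets: 14, 8, 3, 7 → max 14
Option 4 regrets: 14, 0, 0, 5 → max 14
Option 5 regrets: 4, 5, 1, 9 → max 9
Option 6 regrets: 0, 7, 11, 11 → max 11
Smallest max regret = 5 → Option 2.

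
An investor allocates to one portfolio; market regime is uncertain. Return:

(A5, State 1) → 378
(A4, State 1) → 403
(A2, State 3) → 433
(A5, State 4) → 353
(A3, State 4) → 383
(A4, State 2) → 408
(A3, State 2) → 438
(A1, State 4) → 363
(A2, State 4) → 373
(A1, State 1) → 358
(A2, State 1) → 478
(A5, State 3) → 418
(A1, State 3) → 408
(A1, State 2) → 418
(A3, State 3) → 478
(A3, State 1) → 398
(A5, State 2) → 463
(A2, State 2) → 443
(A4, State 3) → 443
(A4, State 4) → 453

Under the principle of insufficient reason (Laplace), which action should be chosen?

Row averages: A1=386.75, A2=431.75, A3=424.25, A4=426.75, A5=403
Highest average = 431.75 → A2.

A2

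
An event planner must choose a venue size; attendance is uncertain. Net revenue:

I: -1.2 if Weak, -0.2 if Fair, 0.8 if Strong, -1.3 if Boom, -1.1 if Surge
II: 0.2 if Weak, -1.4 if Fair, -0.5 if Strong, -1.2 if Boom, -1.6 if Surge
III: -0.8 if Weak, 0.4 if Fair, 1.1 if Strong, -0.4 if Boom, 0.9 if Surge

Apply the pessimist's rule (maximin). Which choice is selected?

Row minima: I=-1.3, II=-1.6, III=-0.8
Best worst-case = -0.8 → III.

III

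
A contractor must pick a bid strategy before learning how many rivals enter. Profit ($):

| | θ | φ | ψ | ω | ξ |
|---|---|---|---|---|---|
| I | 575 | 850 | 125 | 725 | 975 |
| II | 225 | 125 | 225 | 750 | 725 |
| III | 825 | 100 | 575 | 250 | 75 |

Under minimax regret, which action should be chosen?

I

Column bests: θ=825, φ=850, ψ=575, ω=750, ξ=975.
I regrets: 250, 0, 450, 25, 0 → max 450
II regrets: 600, 725, 350, 0, 250 → max 725
III regrets: 0, 750, 0, 500, 900 → max 900
Smallest max regret = 450 → I.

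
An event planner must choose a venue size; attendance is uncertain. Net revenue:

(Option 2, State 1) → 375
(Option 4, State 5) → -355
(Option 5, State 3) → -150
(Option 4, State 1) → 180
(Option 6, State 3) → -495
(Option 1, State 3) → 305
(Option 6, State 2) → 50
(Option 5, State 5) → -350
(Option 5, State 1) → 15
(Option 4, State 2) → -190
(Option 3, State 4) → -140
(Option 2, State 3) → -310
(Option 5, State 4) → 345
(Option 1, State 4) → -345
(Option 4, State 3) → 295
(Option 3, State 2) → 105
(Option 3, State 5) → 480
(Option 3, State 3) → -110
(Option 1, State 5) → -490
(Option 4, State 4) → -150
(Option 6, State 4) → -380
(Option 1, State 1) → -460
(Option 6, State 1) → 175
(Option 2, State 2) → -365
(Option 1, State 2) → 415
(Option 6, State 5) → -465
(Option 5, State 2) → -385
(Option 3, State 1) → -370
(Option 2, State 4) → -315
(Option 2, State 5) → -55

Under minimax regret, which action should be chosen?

Column bests: State 1=375, State 2=415, State 3=305, State 4=345, State 5=480.
Option 1 regrets: 835, 0, 0, 690, 970 → max 970
Option 2 regrets: 0, 780, 615, 660, 535 → max 780
Option 3 regrets: 745, 310, 415, 485, 0 → max 745
Option 4 regrets: 195, 605, 10, 495, 835 → max 835
Option 5 regrets: 360, 800, 455, 0, 830 → max 830
Option 6 regrets: 200, 365, 800, 725, 945 → max 945
Smallest max regret = 745 → Option 3.

Option 3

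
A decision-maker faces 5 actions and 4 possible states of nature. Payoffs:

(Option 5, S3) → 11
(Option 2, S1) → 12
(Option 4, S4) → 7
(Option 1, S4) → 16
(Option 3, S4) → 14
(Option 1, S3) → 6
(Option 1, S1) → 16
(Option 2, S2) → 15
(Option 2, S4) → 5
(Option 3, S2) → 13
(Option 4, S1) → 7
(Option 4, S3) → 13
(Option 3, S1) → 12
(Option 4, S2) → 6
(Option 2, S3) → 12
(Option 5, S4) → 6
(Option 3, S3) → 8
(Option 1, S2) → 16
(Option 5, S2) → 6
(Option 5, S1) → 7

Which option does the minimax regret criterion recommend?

Column bests: S1=16, S2=16, S3=13, S4=16.
Option 1 regrets: 0, 0, 7, 0 → max 7
Option 2 regrets: 4, 1, 1, 11 → max 11
Option 3 regrets: 4, 3, 5, 2 → max 5
Option 4 regrets: 9, 10, 0, 9 → max 10
Option 5 regrets: 9, 10, 2, 10 → max 10
Smallest max regret = 5 → Option 3.

Option 3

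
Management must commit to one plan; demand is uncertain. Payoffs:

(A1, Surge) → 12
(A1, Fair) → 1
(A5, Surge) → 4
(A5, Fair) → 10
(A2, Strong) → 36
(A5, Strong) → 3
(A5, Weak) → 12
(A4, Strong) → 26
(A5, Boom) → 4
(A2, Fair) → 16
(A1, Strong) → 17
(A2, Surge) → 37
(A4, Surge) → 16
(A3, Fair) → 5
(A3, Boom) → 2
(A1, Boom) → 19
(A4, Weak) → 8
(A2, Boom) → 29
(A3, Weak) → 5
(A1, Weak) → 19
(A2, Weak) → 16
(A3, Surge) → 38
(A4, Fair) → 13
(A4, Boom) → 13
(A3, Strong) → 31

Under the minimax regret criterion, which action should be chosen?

Column bests: Weak=19, Fair=16, Strong=36, Boom=29, Surge=38.
A1 regrets: 0, 15, 19, 10, 26 → max 26
A2 regrets: 3, 0, 0, 0, 1 → max 3
A3 regrets: 14, 11, 5, 27, 0 → max 27
A4 regrets: 11, 3, 10, 16, 22 → max 22
A5 regrets: 7, 6, 33, 25, 34 → max 34
Smallest max regret = 3 → A2.

A2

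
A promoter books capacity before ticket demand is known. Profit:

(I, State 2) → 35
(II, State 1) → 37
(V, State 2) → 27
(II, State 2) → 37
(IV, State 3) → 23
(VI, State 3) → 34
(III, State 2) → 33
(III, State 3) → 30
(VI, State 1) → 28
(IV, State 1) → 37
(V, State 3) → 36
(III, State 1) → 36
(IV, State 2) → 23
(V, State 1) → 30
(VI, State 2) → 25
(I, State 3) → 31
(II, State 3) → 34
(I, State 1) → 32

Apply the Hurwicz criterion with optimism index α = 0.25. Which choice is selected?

I: 0.25·35 + 0.75·31 = 32
II: 0.25·37 + 0.75·34 = 34.75
III: 0.25·36 + 0.75·30 = 31.5
IV: 0.25·37 + 0.75·23 = 26.5
V: 0.25·36 + 0.75·27 = 29.25
VI: 0.25·34 + 0.75·25 = 27.25
Highest Hurwicz score = 34.75 → II.

II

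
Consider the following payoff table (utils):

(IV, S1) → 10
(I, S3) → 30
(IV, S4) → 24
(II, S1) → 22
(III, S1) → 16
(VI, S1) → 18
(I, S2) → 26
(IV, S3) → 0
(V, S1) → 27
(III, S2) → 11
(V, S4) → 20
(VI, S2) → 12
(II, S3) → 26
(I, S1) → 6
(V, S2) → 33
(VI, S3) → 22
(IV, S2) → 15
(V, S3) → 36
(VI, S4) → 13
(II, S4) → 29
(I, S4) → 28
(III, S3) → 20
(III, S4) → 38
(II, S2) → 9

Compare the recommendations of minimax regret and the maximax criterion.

minimax regret → V; maximax → III (disagree)

Column bests: S1=27, S2=33, S3=36, S4=38.
I regrets: 21, 7, 6, 10 → max 21
II regrets: 5, 24, 10, 9 → max 24
III regrets: 11, 22, 16, 0 → max 22
IV regrets: 17, 18, 36, 14 → max 36
V regrets: 0, 0, 0, 18 → max 18
VI regrets: 9, 21, 14, 25 → max 25
Smallest max regret = 18 → V.
Row maxima: I=30, II=29, III=38, IV=24, V=36, VI=22
Best best-case = 38 → III.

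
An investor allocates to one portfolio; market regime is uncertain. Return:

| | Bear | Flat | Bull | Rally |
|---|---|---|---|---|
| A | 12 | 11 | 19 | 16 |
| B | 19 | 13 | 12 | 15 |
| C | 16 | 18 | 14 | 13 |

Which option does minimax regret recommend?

C

Column bests: Bear=19, Flat=18, Bull=19, Rally=16.
A regrets: 7, 7, 0, 0 → max 7
B regrets: 0, 5, 7, 1 → max 7
C regrets: 3, 0, 5, 3 → max 5
Smallest max regret = 5 → C.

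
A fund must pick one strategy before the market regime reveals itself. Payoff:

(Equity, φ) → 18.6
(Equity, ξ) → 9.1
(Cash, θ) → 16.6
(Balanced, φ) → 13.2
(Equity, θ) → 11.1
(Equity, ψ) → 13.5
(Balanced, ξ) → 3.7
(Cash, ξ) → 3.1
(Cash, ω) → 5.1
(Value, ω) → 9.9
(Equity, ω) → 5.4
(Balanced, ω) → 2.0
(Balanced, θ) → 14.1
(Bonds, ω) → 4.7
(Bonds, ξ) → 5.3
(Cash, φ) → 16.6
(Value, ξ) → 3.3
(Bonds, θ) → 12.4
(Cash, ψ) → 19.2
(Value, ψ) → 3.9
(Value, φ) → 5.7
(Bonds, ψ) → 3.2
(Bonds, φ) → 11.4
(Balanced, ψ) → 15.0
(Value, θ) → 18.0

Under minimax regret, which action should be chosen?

Cash

Column bests: θ=18.0, φ=18.6, ψ=19.2, ω=9.9, ξ=9.1.
Equity regrets: 6.9, 0.0, 5.7, 4.5, 0.0 → max 6.9
Value regrets: 0.0, 12.9, 15.3, 0.0, 5.8 → max 15.3
Cash regrets: 1.4, 2.0, 0.0, 4.8, 6.0 → max 6.0
Balanced regrets: 3.9, 5.4, 4.2, 7.9, 5.4 → max 7.9
Bonds regrets: 5.6, 7.2, 16.0, 5.2, 3.8 → max 16.0
Smallest max regret = 6.0 → Cash.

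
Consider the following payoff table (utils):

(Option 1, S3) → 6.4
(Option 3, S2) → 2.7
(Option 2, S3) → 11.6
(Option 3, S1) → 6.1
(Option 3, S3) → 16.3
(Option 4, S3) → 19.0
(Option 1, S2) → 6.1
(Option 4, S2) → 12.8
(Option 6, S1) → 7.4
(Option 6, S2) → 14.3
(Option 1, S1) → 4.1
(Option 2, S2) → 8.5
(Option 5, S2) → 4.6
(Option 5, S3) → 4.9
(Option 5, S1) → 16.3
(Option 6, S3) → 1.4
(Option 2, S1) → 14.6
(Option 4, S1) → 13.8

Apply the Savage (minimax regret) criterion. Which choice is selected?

Option 4

Column bests: S1=16.3, S2=14.3, S3=19.0.
Option 1 regrets: 12.2, 8.2, 12.6 → max 12.6
Option 2 regrets: 1.7, 5.8, 7.4 → max 7.4
Option 3 regrets: 10.2, 11.6, 2.7 → max 11.6
Option 4 regrets: 2.5, 1.5, 0.0 → max 2.5
Option 5 regrets: 0.0, 9.7, 14.1 → max 14.1
Option 6 regrets: 8.9, 0.0, 17.6 → max 17.6
Smallest max regret = 2.5 → Option 4.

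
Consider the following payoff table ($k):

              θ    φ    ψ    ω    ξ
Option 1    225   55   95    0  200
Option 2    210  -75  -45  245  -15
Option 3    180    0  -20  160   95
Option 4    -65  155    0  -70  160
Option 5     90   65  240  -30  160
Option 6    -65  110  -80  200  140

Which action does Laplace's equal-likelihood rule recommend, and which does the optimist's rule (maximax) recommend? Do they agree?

Row averages: Option 1=115, Option 2=64, Option 3=83, Option 4=36, Option 5=105, Option 6=61
Highest average = 115 → Option 1.
Row maxima: Option 1=225, Option 2=245, Option 3=180, Option 4=160, Option 5=240, Option 6=200
Best best-case = 245 → Option 2.

laplace → Option 1; maximax → Option 2 (disagree)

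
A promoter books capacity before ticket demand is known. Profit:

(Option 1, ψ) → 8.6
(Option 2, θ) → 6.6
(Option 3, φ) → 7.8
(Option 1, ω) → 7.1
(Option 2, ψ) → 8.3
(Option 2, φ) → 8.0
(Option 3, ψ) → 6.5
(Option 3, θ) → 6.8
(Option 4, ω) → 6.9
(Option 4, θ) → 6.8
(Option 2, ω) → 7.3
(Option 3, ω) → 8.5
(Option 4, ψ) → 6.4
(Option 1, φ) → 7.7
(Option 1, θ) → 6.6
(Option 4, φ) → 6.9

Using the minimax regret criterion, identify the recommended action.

Column bests: θ=6.8, φ=8.0, ψ=8.6, ω=8.5.
Option 1 regrets: 0.2, 0.3, 0.0, 1.4 → max 1.4
Option 2 regrets: 0.2, 0.0, 0.3, 1.2 → max 1.2
Option 3 regrets: 0.0, 0.2, 2.1, 0.0 → max 2.1
Option 4 regrets: 0.0, 1.1, 2.2, 1.6 → max 2.2
Smallest max regret = 1.2 → Option 2.

Option 2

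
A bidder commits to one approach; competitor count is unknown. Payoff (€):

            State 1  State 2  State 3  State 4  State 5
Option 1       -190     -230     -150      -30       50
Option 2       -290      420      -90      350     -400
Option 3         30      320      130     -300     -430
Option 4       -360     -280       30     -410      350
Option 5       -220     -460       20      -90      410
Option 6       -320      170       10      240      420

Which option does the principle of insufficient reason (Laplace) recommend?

Option 6

Row averages: Option 1=-110, Option 2=-2, Option 3=-50, Option 4=-134, Option 5=-68, Option 6=104
Highest average = 104 → Option 6.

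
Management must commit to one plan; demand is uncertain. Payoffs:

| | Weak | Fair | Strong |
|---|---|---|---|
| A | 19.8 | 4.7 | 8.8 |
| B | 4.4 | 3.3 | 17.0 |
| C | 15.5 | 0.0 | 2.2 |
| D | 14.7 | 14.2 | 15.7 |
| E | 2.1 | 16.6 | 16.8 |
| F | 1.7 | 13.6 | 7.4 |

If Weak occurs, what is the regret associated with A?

0.0

Best payoff under Weak is 19.8.
Regret = 19.8 − 19.8 = 0.0.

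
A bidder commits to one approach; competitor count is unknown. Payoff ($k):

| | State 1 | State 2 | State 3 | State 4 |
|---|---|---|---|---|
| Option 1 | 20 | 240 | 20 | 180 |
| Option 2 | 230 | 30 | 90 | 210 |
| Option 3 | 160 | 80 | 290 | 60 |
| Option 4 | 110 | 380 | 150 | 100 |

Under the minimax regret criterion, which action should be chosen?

Column bests: State 1=230, State 2=380, State 3=290, State 4=210.
Option 1 regrets: 210, 140, 270, 30 → max 270
Option 2 regrets: 0, 350, 200, 0 → max 350
Option 3 regrets: 70, 300, 0, 150 → max 300
Option 4 regrets: 120, 0, 140, 110 → max 140
Smallest max regret = 140 → Option 4.

Option 4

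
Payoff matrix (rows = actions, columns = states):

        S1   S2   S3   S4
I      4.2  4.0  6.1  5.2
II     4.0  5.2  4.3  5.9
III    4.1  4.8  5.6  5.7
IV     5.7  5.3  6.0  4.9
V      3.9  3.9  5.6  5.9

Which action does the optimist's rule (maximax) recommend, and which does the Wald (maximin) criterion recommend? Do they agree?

Row maxima: I=6.1, II=5.9, III=5.7, IV=6.0, V=5.9
Best best-case = 6.1 → I.
Row minima: I=4.0, II=4.0, III=4.1, IV=4.9, V=3.9
Best worst-case = 4.9 → IV.

maximax → I; maximin → IV (disagree)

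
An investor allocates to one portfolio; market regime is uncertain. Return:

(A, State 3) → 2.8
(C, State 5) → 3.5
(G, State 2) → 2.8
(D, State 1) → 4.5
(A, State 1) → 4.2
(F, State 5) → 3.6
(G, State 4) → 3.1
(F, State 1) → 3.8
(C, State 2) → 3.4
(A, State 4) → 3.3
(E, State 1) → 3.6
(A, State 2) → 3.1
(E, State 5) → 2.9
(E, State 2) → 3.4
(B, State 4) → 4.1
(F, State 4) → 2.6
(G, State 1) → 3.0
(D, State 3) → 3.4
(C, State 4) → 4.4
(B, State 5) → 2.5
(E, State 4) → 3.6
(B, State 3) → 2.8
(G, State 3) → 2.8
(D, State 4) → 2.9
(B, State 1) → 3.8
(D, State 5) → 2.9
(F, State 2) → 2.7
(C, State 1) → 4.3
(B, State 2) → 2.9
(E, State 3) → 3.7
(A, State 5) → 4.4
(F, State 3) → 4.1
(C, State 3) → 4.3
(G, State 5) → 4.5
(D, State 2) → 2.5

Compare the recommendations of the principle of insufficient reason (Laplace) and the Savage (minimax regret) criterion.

laplace → C; minimax regret → C (agree)

Row averages: A=3.56, B=3.22, C=3.98, D=3.24, E=3.44, F=3.36, G=3.24
Highest average = 3.98 → C.
Column bests: State 1=4.5, State 2=3.4, State 3=4.3, State 4=4.4, State 5=4.5.
A regrets: 0.3, 0.3, 1.5, 1.1, 0.1 → max 1.5
B regrets: 0.7, 0.5, 1.5, 0.3, 2.0 → max 2.0
C regrets: 0.2, 0.0, 0.0, 0.0, 1.0 → max 1.0
D regrets: 0.0, 0.9, 0.9, 1.5, 1.6 → max 1.6
E regrets: 0.9, 0.0, 0.6, 0.8, 1.6 → max 1.6
F regrets: 0.7, 0.7, 0.2, 1.8, 0.9 → max 1.8
G regrets: 1.5, 0.6, 1.5, 1.3, 0.0 → max 1.5
Smallest max regret = 1.0 → C.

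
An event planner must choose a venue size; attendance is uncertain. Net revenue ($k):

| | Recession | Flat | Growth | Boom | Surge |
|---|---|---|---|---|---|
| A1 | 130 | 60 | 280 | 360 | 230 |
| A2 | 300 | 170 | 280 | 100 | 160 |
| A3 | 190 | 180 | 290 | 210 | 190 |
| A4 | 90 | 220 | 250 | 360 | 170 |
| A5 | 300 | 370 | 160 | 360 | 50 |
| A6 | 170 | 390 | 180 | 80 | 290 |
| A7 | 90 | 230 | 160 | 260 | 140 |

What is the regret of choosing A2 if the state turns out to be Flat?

Best payoff under Flat is 390.
Regret = 390 − 170 = 220.

220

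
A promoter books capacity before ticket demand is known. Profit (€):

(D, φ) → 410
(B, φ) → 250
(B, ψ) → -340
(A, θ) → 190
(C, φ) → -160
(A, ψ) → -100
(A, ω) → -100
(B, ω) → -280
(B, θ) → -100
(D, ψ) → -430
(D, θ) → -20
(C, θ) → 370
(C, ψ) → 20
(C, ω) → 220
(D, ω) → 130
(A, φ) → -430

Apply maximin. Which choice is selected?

C

Row minima: A=-430, B=-340, C=-160, D=-430
Best worst-case = -160 → C.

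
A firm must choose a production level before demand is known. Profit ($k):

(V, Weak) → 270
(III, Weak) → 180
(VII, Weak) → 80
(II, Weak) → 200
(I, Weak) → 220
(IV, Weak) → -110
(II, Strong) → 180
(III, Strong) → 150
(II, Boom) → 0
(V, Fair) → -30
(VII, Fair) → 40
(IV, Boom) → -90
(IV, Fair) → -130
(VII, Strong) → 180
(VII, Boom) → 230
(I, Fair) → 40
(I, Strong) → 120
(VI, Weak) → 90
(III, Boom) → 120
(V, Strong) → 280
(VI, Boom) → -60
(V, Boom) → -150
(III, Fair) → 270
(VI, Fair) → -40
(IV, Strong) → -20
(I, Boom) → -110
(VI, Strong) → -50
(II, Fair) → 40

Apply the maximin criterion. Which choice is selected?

III

Row minima: I=-110, II=0, III=120, IV=-130, V=-150, VI=-60, VII=40
Best worst-case = 120 → III.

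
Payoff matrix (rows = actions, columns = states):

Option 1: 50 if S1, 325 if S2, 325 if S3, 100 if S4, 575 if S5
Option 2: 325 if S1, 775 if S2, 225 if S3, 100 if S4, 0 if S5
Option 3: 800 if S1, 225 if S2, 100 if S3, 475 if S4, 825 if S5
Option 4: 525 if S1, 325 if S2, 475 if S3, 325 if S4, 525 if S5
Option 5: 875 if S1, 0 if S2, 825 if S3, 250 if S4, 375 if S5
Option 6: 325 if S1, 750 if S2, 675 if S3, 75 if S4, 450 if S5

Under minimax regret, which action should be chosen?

Option 4

Column bests: S1=875, S2=775, S3=825, S4=475, S5=825.
Option 1 regrets: 825, 450, 500, 375, 250 → max 825
Option 2 regrets: 550, 0, 600, 375, 825 → max 825
Option 3 regrets: 75, 550, 725, 0, 0 → max 725
Option 4 regrets: 350, 450, 350, 150, 300 → max 450
Option 5 regrets: 0, 775, 0, 225, 450 → max 775
Option 6 regrets: 550, 25, 150, 400, 375 → max 550
Smallest max regret = 450 → Option 4.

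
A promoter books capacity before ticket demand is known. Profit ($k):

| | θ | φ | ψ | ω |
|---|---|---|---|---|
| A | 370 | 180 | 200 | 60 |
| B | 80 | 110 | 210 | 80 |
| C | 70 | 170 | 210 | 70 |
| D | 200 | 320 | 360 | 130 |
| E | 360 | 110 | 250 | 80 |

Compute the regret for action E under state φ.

Best payoff under φ is 320.
Regret = 320 − 110 = 210.

210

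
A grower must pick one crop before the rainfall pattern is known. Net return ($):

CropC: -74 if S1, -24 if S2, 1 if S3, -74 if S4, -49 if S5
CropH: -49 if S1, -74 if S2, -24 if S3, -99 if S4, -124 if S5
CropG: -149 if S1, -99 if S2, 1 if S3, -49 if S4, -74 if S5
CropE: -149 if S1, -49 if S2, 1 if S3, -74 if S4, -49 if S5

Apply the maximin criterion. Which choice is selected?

CropC

Row minima: CropC=-74, CropH=-124, CropG=-149, CropE=-149
Best worst-case = -74 → CropC.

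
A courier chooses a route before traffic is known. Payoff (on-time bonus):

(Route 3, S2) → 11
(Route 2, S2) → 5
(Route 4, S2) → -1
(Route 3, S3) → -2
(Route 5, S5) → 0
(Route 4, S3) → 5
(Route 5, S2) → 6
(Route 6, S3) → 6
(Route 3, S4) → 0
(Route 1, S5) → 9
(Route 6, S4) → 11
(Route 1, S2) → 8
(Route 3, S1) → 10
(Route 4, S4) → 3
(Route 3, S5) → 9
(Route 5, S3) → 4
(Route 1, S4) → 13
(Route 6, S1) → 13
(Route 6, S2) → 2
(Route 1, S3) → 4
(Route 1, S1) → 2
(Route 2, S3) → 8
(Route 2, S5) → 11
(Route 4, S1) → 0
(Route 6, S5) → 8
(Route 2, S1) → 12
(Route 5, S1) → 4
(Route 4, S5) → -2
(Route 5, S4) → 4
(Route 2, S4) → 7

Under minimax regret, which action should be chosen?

Route 2

Column bests: S1=13, S2=11, S3=8, S4=13, S5=11.
Route 1 regrets: 11, 3, 4, 0, 2 → max 11
Route 2 regrets: 1, 6, 0, 6, 0 → max 6
Route 3 regrets: 3, 0, 10, 13, 2 → max 13
Route 4 regrets: 13, 12, 3, 10, 13 → max 13
Route 5 regrets: 9, 5, 4, 9, 11 → max 11
Route 6 regrets: 0, 9, 2, 2, 3 → max 9
Smallest max regret = 6 → Route 2.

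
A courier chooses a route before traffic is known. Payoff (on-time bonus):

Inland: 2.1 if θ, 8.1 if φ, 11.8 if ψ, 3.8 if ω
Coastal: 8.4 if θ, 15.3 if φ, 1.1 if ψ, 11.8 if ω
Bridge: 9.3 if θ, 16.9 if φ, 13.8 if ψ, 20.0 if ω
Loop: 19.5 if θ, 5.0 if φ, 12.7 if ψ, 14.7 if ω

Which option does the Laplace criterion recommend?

Row averages: Inland=6.45, Coastal=9.15, Bridge=15, Loop=12.975
Highest average = 15 → Bridge.

Bridge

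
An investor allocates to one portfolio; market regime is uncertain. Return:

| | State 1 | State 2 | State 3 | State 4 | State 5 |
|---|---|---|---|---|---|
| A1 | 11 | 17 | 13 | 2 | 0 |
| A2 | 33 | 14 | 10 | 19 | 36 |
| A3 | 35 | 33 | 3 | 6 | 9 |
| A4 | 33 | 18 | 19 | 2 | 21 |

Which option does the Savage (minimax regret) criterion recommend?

Column bests: State 1=35, State 2=33, State 3=19, State 4=19, State 5=36.
A1 regrets: 24, 16, 6, 17, 36 → max 36
A2 regrets: 2, 19, 9, 0, 0 → max 19
A3 regrets: 0, 0, 16, 13, 27 → max 27
A4 regrets: 2, 15, 0, 17, 15 → max 17
Smallest max regret = 17 → A4.

A4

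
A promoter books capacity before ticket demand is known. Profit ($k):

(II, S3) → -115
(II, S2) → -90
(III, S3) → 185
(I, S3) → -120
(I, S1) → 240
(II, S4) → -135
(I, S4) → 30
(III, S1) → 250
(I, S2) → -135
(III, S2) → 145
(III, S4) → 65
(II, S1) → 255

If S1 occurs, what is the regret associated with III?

Best payoff under S1 is 255.
Regret = 255 − 250 = 5.

5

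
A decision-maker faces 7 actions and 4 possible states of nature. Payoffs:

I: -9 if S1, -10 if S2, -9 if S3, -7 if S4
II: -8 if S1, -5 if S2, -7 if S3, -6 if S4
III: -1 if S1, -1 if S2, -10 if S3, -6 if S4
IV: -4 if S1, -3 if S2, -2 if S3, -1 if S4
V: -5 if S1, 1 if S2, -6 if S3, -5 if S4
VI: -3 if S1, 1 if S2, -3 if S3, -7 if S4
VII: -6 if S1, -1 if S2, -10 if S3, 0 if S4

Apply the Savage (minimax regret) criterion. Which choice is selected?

IV

Column bests: S1=-1, S2=1, S3=-2, S4=0.
I regrets: 8, 11, 7, 7 → max 11
II regrets: 7, 6, 5, 6 → max 7
III regrets: 0, 2, 8, 6 → max 8
IV regrets: 3, 4, 0, 1 → max 4
V regrets: 4, 0, 4, 5 → max 5
VI regrets: 2, 0, 1, 7 → max 7
VII regrets: 5, 2, 8, 0 → max 8
Smallest max regret = 4 → IV.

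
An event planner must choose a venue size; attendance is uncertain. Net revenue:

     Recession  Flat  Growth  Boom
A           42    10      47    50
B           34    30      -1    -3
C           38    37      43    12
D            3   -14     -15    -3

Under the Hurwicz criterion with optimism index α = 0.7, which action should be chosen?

A: 0.7·50 + 0.3·10 = 38
B: 0.7·34 + 0.3·(-3) = 22.9
C: 0.7·43 + 0.3·12 = 33.7
D: 0.7·3 + 0.3·(-15) = -2.4
Highest Hurwicz score = 38 → A.

A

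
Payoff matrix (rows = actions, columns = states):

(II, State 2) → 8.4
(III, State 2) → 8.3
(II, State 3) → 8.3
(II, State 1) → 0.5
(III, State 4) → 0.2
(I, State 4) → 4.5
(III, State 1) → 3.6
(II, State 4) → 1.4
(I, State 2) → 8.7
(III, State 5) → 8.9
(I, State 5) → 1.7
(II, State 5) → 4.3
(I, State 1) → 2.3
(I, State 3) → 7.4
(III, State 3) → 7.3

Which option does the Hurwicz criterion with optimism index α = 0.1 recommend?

I: 0.1·8.7 + 0.9·1.7 = 2.4
II: 0.1·8.4 + 0.9·0.5 = 1.29
III: 0.1·8.9 + 0.9·0.2 = 1.07
Highest Hurwicz score = 2.4 → I.

I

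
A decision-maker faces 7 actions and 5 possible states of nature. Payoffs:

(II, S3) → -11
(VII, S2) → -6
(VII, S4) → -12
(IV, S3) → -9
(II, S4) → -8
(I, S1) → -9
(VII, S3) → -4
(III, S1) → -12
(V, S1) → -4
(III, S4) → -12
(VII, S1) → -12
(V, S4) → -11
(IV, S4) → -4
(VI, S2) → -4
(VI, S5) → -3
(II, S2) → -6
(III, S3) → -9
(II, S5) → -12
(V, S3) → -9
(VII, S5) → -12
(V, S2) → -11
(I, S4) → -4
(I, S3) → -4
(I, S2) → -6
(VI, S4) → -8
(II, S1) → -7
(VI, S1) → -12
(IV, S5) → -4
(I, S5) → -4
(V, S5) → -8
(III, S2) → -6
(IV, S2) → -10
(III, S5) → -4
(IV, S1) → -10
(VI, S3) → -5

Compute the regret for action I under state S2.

Best payoff under S2 is -4.
Regret = -4 − (-6) = 2.

2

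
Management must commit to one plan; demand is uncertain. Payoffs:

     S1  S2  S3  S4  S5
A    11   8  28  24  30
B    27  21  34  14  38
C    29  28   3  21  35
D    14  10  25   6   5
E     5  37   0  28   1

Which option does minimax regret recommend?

Column bests: S1=29, S2=37, S3=34, S4=28, S5=38.
A regrets: 18, 29, 6, 4, 8 → max 29
B regrets: 2, 16, 0, 14, 0 → max 16
C regrets: 0, 9, 31, 7, 3 → max 31
D regrets: 15, 27, 9, 22, 33 → max 33
E regrets: 24, 0, 34, 0, 37 → max 37
Smallest max regret = 16 → B.

B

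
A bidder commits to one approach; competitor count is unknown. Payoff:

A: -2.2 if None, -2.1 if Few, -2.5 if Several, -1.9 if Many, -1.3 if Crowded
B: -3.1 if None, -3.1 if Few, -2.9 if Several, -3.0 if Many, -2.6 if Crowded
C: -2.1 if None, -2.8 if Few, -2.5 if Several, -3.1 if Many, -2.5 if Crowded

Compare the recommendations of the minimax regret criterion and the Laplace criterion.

minimax regret → A; laplace → A (agree)

Column bests: None=-2.1, Few=-2.1, Several=-2.5, Many=-1.9, Crowded=-1.3.
A regrets: 0.1, 0.0, 0.0, 0.0, 0.0 → max 0.1
B regrets: 1.0, 1.0, 0.4, 1.1, 1.3 → max 1.3
C regrets: 0.0, 0.7, 0.0, 1.2, 1.2 → max 1.2
Smallest max regret = 0.1 → A.
Row averages: A=-2, B=-2.94, C=-2.6
Highest average = -2 → A.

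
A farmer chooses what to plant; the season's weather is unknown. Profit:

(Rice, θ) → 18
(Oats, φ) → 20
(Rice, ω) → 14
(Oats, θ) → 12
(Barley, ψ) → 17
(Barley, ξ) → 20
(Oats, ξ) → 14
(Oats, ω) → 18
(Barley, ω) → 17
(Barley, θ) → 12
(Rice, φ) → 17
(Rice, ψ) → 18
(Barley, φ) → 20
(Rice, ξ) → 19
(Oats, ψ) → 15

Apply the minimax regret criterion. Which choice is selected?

Column bests: θ=18, φ=20, ψ=18, ω=18, ξ=20.
Oats regrets: 6, 0, 3, 0, 6 → max 6
Rice regrets: 0, 3, 0, 4, 1 → max 4
Barley regrets: 6, 0, 1, 1, 0 → max 6
Smallest max regret = 4 → Rice.

Rice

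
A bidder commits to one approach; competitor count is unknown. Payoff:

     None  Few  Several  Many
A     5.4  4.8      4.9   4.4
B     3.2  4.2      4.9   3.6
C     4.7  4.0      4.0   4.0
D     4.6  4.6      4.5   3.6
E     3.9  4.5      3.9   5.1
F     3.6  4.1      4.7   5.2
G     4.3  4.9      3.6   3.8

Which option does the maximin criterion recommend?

Row minima: A=4.4, B=3.2, C=4.0, D=3.6, E=3.9, F=3.6, G=3.6
Best worst-case = 4.4 → A.

A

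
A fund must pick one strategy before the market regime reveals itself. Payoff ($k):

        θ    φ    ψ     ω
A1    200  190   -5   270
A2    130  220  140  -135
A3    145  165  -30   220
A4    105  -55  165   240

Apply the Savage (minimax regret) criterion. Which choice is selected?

Column bests: θ=200, φ=220, ψ=165, ω=270.
A1 regrets: 0, 30, 170, 0 → max 170
A2 regrets: 70, 0, 25, 405 → max 405
A3 regrets: 55, 55, 195, 50 → max 195
A4 regrets: 95, 275, 0, 30 → max 275
Smallest max regret = 170 → A1.

A1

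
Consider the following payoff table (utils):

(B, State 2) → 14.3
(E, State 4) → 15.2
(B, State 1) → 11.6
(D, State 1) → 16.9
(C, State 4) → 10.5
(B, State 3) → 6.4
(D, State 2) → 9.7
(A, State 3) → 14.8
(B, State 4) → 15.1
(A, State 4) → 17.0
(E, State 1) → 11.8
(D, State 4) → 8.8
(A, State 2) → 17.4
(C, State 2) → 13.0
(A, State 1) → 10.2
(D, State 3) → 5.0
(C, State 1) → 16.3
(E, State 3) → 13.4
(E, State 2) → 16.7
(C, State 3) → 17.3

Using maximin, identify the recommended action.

E

Row minima: A=10.2, B=6.4, C=10.5, D=5.0, E=11.8
Best worst-case = 11.8 → E.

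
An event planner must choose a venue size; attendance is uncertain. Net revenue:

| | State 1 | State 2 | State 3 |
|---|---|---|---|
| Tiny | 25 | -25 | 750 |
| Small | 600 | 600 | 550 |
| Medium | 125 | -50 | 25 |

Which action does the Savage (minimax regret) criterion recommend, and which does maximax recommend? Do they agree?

minimax regret → Small; maximax → Tiny (disagree)

Column bests: State 1=600, State 2=600, State 3=750.
Tiny regrets: 575, 625, 0 → max 625
Small regrets: 0, 0, 200 → max 200
Medium regrets: 475, 650, 725 → max 725
Smallest max regret = 200 → Small.
Row maxima: Tiny=750, Small=600, Medium=125
Best best-case = 750 → Tiny.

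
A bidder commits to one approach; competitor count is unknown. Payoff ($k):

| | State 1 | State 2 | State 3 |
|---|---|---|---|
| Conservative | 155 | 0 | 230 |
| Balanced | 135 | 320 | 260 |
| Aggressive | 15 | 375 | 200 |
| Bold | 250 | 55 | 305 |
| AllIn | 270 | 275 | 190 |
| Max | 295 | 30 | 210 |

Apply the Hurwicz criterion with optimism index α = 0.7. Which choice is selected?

Conservative: 0.7·230 + 0.3·0 = 161
Balanced: 0.7·320 + 0.3·135 = 264.5
Aggressive: 0.7·375 + 0.3·15 = 267
Bold: 0.7·305 + 0.3·55 = 230
AllIn: 0.7·275 + 0.3·190 = 249.5
Max: 0.7·295 + 0.3·30 = 215.5
Highest Hurwicz score = 267 → Aggressive.

Aggressive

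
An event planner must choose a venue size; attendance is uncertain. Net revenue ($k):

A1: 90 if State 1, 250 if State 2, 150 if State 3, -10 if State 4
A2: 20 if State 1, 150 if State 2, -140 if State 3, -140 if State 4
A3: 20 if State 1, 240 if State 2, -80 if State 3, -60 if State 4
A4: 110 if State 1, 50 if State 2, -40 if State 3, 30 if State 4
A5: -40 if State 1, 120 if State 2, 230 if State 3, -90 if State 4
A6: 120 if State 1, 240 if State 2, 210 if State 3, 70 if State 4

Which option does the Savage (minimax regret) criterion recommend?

Column bests: State 1=120, State 2=250, State 3=230, State 4=70.
A1 regrets: 30, 0, 80, 80 → max 80
A2 regrets: 100, 100, 370, 210 → max 370
A3 regrets: 100, 10, 310, 130 → max 310
A4 regrets: 10, 200, 270, 40 → max 270
A5 regrets: 160, 130, 0, 160 → max 160
A6 regrets: 0, 10, 20, 0 → max 20
Smallest max regret = 20 → A6.

A6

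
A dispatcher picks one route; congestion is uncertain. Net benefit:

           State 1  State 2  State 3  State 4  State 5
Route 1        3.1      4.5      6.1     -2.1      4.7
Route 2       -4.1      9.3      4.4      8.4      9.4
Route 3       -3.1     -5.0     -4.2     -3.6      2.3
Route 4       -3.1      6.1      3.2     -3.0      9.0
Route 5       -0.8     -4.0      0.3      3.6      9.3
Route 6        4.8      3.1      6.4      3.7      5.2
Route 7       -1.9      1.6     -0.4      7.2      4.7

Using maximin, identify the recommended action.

Row minima: Route 1=-2.1, Route 2=-4.1, Route 3=-5.0, Route 4=-3.1, Route 5=-4.0, Route 6=3.1, Route 7=-1.9
Best worst-case = 3.1 → Route 6.

Route 6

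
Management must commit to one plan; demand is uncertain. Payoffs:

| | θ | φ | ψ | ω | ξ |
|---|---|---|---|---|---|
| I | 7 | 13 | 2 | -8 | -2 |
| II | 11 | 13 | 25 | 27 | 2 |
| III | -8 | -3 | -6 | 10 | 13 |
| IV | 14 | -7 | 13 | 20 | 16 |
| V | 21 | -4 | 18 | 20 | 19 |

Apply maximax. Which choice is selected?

Row maxima: I=13, II=27, III=13, IV=20, V=21
Best best-case = 27 → II.

II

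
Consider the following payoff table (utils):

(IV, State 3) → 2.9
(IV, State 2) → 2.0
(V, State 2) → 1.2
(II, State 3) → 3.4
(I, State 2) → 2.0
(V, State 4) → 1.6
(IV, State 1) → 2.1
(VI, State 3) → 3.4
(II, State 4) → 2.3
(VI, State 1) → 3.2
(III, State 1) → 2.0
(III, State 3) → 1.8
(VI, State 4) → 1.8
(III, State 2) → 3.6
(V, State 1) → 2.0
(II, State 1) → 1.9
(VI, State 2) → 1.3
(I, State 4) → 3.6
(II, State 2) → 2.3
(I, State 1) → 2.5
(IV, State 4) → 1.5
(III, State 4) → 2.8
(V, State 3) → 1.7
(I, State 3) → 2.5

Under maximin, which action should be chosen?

Row minima: I=2.0, II=1.9, III=1.8, IV=1.5, V=1.2, VI=1.3
Best worst-case = 2.0 → I.

I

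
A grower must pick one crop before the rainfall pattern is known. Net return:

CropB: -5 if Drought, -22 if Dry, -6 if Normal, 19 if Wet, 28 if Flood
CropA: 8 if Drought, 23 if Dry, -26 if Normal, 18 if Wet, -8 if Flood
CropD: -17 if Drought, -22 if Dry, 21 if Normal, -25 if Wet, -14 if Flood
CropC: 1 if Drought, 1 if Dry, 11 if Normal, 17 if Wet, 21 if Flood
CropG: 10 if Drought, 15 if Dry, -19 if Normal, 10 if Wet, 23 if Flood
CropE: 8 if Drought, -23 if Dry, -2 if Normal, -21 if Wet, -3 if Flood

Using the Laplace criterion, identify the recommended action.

CropC

Row averages: CropB=2.8, CropA=3, CropD=-11.4, CropC=10.2, CropG=7.8, CropE=-8.2
Highest average = 10.2 → CropC.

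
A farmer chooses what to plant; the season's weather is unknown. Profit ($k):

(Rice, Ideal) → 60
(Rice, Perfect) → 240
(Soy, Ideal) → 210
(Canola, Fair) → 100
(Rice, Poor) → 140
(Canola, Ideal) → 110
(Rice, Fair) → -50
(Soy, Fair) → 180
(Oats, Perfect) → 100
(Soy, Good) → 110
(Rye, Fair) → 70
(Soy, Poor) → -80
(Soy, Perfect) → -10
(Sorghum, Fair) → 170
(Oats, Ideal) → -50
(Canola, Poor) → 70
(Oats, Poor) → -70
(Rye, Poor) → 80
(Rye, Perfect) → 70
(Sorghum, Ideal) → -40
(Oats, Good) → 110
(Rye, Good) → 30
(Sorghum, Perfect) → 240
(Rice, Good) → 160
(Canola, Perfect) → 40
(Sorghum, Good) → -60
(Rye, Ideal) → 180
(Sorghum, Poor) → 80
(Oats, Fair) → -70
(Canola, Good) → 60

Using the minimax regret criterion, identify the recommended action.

Rye

Column bests: Poor=140, Fair=180, Good=160, Ideal=210, Perfect=240.
Soy regrets: 220, 0, 50, 0, 250 → max 250
Oats regrets: 210, 250, 50, 260, 140 → max 260
Sorghum regrets: 60, 10, 220, 250, 0 → max 250
Rice regrets: 0, 230, 0, 150, 0 → max 230
Canola regrets: 70, 80, 100, 100, 200 → max 200
Rye regrets: 60, 110, 130, 30, 170 → max 170
Smallest max regret = 170 → Rye.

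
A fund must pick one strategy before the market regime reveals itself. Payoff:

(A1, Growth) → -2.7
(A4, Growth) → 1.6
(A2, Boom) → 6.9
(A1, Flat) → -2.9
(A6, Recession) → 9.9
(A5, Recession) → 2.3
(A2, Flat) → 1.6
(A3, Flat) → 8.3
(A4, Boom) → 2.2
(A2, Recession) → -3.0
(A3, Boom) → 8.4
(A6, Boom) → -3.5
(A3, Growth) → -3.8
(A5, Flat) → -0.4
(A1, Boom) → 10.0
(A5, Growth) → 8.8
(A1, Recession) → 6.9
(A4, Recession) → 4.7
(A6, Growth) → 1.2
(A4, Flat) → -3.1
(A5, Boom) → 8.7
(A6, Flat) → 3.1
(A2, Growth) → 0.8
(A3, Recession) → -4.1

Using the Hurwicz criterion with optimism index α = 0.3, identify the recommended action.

A1: 0.3·10.0 + 0.7·(-2.9) = 0.97
A2: 0.3·6.9 + 0.7·(-3.0) = -0.03
A3: 0.3·8.4 + 0.7·(-4.1) = -0.35
A4: 0.3·4.7 + 0.7·(-3.1) = -0.76
A5: 0.3·8.8 + 0.7·(-0.4) = 2.36
A6: 0.3·9.9 + 0.7·(-3.5) = 0.52
Highest Hurwicz score = 2.36 → A5.

A5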